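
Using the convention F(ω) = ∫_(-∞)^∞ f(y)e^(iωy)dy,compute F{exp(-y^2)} sqrt(pi)*exp(-ω^2/4)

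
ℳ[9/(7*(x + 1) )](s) 9*pi*csc(pi*s) /7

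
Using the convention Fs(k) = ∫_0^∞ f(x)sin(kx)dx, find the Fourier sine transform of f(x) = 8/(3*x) 4*pi/3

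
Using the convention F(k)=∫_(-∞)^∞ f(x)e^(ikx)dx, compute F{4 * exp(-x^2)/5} 4 * sqrt(pi) * exp(-k^2/4)/5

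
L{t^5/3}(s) 40/s^6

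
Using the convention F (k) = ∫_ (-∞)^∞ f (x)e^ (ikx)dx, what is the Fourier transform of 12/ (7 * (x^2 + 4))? 6 * pi * exp (-2 * Abs (k))/7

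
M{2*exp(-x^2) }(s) gamma(s/2) 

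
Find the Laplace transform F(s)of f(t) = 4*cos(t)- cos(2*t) 4*s/(s^2 + 1)- s/(s^2 + 4)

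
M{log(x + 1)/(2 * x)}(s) -pi * csc(pi * s)/(2 * s - 2)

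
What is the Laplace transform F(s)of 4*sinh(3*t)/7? 12/(7*(s^2 - 9))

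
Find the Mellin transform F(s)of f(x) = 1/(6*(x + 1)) pi*csc(pi*s)/6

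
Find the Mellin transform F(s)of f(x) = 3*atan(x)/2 -3*pi*sec(pi*s/2)/(4*s)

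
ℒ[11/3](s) 11/(3*s)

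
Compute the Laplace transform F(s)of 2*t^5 240/s^6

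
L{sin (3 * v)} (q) 3/ (q^2 + 9)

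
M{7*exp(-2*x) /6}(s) 7*gamma(s) /(6*2^s) 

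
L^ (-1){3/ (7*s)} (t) 3/7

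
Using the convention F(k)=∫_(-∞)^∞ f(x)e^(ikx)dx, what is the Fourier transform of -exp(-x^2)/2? -sqrt(pi) * exp(-k^2/4)/2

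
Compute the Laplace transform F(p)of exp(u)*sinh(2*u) 2/((p - 1)^2 - 4)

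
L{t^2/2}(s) s^(-3)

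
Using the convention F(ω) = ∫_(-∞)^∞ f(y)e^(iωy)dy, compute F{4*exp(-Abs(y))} 8/(ω^2 + 1)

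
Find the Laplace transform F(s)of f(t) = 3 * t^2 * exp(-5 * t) 6/(s+5)^3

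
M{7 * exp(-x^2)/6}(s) 7 * gamma(s/2)/12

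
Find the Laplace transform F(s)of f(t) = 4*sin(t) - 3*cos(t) 4/(s^2 + 1) - 3*s/(s^2 + 1)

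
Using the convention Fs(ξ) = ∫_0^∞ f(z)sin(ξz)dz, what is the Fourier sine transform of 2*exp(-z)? 2*ξ/(ξ^2 + 1)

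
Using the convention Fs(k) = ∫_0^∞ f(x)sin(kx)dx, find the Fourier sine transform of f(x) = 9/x 9*pi/2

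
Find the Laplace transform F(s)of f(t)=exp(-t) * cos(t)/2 (s+1)/(2 * ((s+1)^2+1))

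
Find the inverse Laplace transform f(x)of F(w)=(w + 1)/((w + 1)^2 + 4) exp(-x)*cos(2*x)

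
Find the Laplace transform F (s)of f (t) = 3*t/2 3/ (2*s^2)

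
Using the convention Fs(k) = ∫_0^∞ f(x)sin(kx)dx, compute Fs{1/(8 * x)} pi/16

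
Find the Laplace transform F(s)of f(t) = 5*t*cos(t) 5*(s^2 - 1)/(s^2 + 1)^2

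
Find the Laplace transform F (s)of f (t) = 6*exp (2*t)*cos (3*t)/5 6*(s - 2)/ (5*( (s - 2)^2 + 9))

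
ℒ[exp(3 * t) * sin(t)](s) 1/((s - 3)^2+1)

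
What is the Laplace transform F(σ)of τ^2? 2/σ^3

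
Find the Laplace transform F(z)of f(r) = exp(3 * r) 1/(z - 3)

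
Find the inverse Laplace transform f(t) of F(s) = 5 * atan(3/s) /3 5 * sin(3 * t) /(3 * t) 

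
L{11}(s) 11/s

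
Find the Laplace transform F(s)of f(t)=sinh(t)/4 1/(4*(s^2-1))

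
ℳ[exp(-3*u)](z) gamma(z)/3^z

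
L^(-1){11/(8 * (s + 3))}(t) 11 * exp(-3 * t)/8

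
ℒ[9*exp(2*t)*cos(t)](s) 9*(s - 2)/((s - 2)^2+1)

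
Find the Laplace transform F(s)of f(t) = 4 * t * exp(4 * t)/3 4/(3 * (s - 4)^2)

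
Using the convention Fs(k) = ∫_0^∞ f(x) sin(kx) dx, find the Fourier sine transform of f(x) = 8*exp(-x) 8*k/(k^2+1) 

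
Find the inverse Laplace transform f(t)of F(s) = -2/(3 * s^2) -2 * t/3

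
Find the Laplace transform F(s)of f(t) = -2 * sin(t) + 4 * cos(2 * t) 4 * s/(s^2 + 4) - 2/(s^2 + 1)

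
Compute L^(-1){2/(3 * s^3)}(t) t^2/3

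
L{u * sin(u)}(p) 2 * p/(p^2+1)^2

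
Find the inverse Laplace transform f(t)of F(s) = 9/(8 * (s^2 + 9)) 3 * sin(3 * t)/8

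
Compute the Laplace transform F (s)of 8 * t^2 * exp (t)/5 16/ (5 * (s - 1)^3)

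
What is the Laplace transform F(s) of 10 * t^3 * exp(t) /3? 20/(s - 1) ^4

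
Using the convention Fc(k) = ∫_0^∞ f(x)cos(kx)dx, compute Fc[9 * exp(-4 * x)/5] 36/(5 * (k^2 + 16))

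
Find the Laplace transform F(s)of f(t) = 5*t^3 30/s^4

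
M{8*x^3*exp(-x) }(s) 8*gamma(s + 3) 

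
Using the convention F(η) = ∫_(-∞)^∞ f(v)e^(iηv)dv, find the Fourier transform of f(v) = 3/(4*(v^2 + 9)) pi*exp(-3*Abs(η))/4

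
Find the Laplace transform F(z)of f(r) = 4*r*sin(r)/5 8*z/(5*(z^2 + 1)^2)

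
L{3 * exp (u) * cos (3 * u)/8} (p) 3 * (p - 1)/ (8 * ( (p - 1)^2 + 9))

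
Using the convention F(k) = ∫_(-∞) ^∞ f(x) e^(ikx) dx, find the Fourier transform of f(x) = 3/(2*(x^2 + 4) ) 3*pi*exp(-2*Abs(k) ) /4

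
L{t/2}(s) 1/(2 * s^2)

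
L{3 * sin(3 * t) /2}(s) 9/(2 * (s^2+9) ) 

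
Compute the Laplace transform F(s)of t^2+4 4/s+2/s^3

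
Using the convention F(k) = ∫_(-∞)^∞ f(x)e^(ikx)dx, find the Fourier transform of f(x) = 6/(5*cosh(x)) 6*pi/(5*cosh(pi*k/2))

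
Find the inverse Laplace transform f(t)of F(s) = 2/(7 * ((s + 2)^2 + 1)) 2 * exp(-2 * t) * sin(t)/7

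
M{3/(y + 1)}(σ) 3*pi*csc(pi*σ)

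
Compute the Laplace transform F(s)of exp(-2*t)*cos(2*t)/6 (s+2)/(6*((s+2)^2+4))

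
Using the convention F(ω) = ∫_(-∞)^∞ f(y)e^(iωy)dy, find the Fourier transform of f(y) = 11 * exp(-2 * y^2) 11 * sqrt(2) * sqrt(pi) * exp(-ω^2/8)/2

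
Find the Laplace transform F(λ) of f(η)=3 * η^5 360/λ^6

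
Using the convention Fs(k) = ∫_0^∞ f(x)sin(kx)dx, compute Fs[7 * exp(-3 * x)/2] 7 * k/(2 * (k^2+9))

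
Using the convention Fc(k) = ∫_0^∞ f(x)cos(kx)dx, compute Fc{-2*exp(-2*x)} -4/(k^2 + 4)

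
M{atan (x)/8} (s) -pi*sec (pi*s/2)/ (16*s)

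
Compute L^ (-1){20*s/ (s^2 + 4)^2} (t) 5*t*sin (2*t)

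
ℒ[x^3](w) 6/w^4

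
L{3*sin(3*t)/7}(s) 9/(7*(s^2 + 9))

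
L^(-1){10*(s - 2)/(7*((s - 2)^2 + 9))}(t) 10*exp(2*t)*cos(3*t)/7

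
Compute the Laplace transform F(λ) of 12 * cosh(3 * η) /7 12 * λ/(7 * (λ^2 - 9) ) 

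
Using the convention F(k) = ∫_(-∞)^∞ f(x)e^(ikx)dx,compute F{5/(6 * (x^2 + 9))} 5 * pi * exp(-3 * Abs(k))/18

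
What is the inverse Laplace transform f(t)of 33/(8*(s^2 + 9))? 11*sin(3*t)/8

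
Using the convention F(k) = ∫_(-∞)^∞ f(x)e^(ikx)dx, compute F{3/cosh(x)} 3*pi/cosh(pi*k/2)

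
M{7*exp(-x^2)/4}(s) 7*gamma(s/2)/8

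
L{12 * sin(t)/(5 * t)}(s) 12 * atan(1/s)/5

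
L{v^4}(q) 24/q^5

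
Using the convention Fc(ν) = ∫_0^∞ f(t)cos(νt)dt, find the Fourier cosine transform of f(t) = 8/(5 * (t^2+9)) 4 * pi * exp(-3 * ν)/15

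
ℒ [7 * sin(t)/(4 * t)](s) 7 * atan(1/s)/4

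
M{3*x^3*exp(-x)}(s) 3*gamma(s + 3)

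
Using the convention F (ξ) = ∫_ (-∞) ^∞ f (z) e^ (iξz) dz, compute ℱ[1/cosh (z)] pi/cosh (pi*ξ/2) 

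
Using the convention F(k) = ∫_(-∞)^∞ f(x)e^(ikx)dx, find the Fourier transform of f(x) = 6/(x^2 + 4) 3*pi*exp(-2*Abs(k))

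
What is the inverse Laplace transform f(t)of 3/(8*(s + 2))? 3*exp(-2*t)/8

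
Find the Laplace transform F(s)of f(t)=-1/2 -1/(2*s)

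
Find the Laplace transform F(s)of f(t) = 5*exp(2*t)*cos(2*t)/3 5*(s - 2)/(3*((s - 2)^2 + 4))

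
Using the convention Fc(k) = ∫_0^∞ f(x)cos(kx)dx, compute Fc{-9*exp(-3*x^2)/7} -3*sqrt(3)*sqrt(pi)*exp(-k^2/12)/14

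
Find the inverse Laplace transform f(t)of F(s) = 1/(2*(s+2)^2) t*exp(-2*t)/2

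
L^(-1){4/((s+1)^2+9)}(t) 4 * exp(-t) * sin(3 * t)/3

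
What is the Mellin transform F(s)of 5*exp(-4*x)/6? 5*gamma(s)/(6*2^(2*s))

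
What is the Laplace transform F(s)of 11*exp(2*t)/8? 11/(8*(s - 2))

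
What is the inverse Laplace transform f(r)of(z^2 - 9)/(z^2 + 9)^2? r*cos(3*r)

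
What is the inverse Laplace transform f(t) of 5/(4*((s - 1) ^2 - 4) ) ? 5*exp(t)*sinh(2*t) /8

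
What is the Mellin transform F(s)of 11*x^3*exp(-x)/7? 11*gamma(s + 3)/7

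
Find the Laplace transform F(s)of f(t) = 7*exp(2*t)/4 7/(4*(s - 2))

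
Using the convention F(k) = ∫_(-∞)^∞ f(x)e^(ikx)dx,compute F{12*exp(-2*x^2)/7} 6*sqrt(2)*sqrt(pi)*exp(-k^2/8)/7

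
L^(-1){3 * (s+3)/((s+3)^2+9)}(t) 3 * exp(-3 * t) * cos(3 * t)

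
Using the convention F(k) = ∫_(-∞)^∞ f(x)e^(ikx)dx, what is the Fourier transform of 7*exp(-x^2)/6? 7*sqrt(pi)*exp(-k^2/4)/6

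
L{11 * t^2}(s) 22/s^3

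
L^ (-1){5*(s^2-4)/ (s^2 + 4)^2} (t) 5*t*cos (2*t)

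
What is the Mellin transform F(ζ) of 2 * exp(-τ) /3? 2 * gamma(ζ) /3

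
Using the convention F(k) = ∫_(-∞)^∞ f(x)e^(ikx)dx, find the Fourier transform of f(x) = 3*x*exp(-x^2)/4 3*I*sqrt(pi)*k*exp(-k^2/4)/8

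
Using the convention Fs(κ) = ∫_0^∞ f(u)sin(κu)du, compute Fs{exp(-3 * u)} κ/(κ^2 + 9)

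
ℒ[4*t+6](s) 6/s+4/s^2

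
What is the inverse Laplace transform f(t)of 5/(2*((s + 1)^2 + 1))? 5*exp(-t)*sin(t)/2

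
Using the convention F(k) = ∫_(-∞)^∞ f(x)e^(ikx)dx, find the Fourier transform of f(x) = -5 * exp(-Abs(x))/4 -5/(2 * k^2 + 2)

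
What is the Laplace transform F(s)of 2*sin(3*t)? 6/(s^2 + 9)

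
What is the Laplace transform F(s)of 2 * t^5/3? 80/s^6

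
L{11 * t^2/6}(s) 11/(3 * s^3)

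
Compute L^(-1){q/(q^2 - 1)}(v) cosh(v)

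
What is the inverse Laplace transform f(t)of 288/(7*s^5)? 12*t^4/7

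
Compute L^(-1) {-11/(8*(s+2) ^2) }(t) -11*t*exp(-2*t) /8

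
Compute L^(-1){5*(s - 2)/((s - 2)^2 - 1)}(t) 5*exp(2*t)*cosh(t)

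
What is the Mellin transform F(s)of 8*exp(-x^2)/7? 4*gamma(s/2)/7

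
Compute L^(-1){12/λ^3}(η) 6*η^2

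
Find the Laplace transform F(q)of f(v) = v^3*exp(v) 6/(q - 1)^4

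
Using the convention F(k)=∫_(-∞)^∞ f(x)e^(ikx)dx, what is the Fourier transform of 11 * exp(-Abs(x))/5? 22/(5 * (k^2+1))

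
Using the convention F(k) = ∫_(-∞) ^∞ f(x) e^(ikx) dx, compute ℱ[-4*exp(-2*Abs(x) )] -16/(k^2 + 4) 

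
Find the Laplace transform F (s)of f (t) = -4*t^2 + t s^ (-2) - 8/s^3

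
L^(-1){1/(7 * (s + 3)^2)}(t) t * exp(-3 * t)/7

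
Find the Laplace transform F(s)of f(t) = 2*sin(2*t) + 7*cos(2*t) 7*s/(s^2 + 4) + 4/(s^2 + 4)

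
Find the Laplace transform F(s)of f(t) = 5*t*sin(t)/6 5*s/(3*(s^2 + 1)^2)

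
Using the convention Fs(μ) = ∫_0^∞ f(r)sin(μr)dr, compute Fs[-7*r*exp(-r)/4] -7*μ/(2*(μ^2 + 1)^2)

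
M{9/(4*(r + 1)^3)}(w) 9*pi*(w - 2)*(w - 1)/(8*sin(pi*w))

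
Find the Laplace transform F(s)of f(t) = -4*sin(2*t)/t -4*atan(2/s)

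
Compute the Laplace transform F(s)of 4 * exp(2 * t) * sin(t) 4/((s - 2)^2 + 1)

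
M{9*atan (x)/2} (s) -9*pi*sec (pi*s/2)/ (4*s)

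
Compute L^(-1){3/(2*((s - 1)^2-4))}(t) 3*exp(t)*sinh(2*t)/4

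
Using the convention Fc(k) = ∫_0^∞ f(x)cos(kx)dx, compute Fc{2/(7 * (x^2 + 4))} pi * exp(-2 * k)/14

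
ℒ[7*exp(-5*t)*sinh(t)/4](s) 7/(4*((s + 5)^2-1))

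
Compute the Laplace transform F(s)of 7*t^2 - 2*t 14/s^3 - 2/s^2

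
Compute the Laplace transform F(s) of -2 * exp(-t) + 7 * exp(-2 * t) 7/(s + 2) - 2/(s + 1) 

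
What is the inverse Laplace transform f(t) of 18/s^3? 9 * t^2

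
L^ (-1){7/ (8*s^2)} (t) 7*t/8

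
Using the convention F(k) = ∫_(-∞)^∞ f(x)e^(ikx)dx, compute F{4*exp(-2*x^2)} 2*sqrt(2)*sqrt(pi)*exp(-k^2/8)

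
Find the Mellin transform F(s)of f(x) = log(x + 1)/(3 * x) -pi * csc(pi * s)/(3 * s - 3)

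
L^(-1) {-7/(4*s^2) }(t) -7*t/4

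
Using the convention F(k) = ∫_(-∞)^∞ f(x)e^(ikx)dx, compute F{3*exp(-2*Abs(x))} 12/(k^2 + 4)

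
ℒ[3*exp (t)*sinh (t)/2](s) 3/ (2*s*(s - 2))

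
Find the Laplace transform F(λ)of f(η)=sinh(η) 1/(λ^2-1)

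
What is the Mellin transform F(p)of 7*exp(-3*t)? 7*gamma(p)/3^p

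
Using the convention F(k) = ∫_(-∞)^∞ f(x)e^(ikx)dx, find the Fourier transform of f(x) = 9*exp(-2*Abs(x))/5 36/(5*(k^2 + 4))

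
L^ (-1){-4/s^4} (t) -2*t^3/3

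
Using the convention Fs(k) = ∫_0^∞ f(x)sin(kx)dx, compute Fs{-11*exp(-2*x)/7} -11*k/(7*k^2 + 28)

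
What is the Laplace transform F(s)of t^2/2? s^(-3)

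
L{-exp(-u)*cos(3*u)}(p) (-p - 1)/((p + 1)^2 + 9)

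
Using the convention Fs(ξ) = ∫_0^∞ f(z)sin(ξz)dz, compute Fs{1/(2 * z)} pi/4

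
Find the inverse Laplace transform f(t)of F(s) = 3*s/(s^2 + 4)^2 3*t*sin(2*t)/4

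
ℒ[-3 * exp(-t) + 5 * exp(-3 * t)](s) 5/(s + 3) - 3/(s + 1)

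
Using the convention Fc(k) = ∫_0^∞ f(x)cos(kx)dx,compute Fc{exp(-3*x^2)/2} sqrt(3)*sqrt(pi)*exp(-k^2/12)/12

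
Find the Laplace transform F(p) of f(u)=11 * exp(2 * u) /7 11/(7 * (p - 2) ) 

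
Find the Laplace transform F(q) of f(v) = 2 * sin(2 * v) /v 2 * atan(2/q) 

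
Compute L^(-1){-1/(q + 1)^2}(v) -v * exp(-v)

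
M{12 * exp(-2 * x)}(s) 12 * gamma(s)/2^s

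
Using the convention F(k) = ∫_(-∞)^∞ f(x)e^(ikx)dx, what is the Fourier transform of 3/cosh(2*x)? 3*pi/(2*cosh(pi*k/4))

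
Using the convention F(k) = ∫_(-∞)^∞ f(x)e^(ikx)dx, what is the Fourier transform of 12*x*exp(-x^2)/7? 6*I*sqrt(pi)*k*exp(-k^2/4)/7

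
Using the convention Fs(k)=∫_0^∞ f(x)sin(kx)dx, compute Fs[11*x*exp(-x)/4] 11*k/(2*(k^2 + 1)^2)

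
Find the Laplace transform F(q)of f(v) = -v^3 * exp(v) -6/(q - 1)^4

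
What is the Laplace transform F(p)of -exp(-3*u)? -1/(p + 3)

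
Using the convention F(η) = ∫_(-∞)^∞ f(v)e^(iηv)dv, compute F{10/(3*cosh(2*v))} 5*pi/(3*cosh(pi*η/4))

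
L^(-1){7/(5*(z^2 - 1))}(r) 7*sinh(r)/5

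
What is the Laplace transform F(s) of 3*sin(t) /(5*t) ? 3*atan(1/s) /5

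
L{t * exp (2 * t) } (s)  (s - 2) ^ (-2) 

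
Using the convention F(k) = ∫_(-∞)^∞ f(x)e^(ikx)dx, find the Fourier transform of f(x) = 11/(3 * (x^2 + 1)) 11 * pi * exp(-Abs(k))/3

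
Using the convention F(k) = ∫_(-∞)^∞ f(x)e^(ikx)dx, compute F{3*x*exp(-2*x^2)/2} 3*sqrt(2)*I*sqrt(pi)*k*exp(-k^2/8)/16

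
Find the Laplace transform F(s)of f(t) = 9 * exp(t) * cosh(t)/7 9 * (s - 1)/(7 * s * (s - 2))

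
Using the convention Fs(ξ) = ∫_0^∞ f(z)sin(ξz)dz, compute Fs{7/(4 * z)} 7 * pi/8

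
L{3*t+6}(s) 6/s+3/s^2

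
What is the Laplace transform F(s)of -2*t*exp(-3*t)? -2/(s + 3)^2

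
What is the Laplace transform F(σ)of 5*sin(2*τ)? 10/(σ^2 + 4)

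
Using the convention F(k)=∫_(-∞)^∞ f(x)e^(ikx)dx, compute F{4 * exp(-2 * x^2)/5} 2 * sqrt(2) * sqrt(pi) * exp(-k^2/8)/5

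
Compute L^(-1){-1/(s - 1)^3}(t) -t^2 * exp(t)/2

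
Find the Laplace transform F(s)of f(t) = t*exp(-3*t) (s+3)^(-2)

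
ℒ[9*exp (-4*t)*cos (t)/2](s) 9*(s+4)/ (2*( (s+4)^2+1))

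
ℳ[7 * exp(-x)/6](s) 7 * gamma(s)/6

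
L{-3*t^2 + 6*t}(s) 6/s^2-6/s^3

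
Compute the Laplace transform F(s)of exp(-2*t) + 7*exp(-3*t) 7/(s + 3) + 1/(s + 2)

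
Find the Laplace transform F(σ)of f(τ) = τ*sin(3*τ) 6*σ/(σ^2 + 9)^2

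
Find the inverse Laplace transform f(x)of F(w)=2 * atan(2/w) 2 * sin(2 * x)/x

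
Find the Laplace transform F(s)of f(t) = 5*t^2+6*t 6/s^2+10/s^3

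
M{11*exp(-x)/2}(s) 11*gamma(s)/2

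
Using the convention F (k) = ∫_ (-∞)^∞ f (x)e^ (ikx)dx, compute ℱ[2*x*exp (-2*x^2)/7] sqrt (2)*I*sqrt (pi)*k*exp (-k^2/8)/28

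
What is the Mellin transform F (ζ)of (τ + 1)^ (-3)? pi * (ζ - 2) * (ζ - 1)/ (2 * sin (pi * ζ))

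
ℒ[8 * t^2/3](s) 16/(3 * s^3)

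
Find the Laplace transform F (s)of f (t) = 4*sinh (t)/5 4/ (5*(s^2 - 1))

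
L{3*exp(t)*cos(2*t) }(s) 3*(s - 1) /((s - 1) ^2 + 4) 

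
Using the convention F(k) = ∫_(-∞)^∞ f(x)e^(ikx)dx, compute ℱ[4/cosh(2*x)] 2*pi/cosh(pi*k/4)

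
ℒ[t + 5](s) s^(-2) + 5/s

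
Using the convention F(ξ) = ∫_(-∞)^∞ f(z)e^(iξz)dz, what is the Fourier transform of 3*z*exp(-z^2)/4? 3*I*sqrt(pi)*ξ*exp(-ξ^2/4)/8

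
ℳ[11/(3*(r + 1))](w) 11*pi*csc(pi*w)/3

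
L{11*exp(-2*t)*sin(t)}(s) 11/((s + 2)^2 + 1)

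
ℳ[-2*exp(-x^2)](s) -gamma(s/2)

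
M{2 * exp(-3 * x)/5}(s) 2 * gamma(s)/(5 * 3^s)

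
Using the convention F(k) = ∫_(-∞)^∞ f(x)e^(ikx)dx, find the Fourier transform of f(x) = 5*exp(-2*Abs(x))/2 10/(k^2 + 4)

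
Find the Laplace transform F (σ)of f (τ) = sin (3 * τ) 3/ (σ^2 + 9)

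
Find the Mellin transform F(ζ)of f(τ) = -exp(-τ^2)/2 -gamma(ζ/2)/4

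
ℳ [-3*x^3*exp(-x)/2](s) -3*gamma(s + 3)/2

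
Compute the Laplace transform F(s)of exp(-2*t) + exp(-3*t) 1/(s + 2) + 1/(s + 3)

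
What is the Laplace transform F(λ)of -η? -1/λ^2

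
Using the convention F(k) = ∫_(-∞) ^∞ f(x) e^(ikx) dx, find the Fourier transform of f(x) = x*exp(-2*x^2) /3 sqrt(2)*I*sqrt(pi)*k*exp(-k^2/8) /24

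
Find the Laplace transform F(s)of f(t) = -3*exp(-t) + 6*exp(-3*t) 6/(s + 3) - 3/(s + 1)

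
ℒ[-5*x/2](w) -5/(2*w^2)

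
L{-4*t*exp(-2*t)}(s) -4/(s + 2)^2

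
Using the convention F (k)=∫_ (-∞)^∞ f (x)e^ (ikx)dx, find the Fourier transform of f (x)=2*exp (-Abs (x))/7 4/ (7*(k^2+1))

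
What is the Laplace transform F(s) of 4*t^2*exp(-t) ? 8/(s + 1) ^3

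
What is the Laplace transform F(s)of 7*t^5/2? 420/s^6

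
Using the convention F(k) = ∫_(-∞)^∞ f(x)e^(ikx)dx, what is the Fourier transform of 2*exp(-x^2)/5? 2*sqrt(pi)*exp(-k^2/4)/5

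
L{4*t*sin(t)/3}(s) 8*s/(3*(s^2 + 1)^2)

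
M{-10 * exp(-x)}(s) -10 * gamma(s)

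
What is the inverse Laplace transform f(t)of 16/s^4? 8 * t^3/3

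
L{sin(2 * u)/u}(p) atan(2/p)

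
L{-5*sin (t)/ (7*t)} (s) -5*atan (1/s)/7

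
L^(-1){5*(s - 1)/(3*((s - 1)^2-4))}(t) 5*exp(t)*cosh(2*t)/3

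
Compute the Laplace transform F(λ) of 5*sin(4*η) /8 5/(2*(λ^2+16) ) 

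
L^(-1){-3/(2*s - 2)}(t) -3*exp(t)/2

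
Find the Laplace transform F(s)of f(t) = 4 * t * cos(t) 4 * (s^2-1)/(s^2+1)^2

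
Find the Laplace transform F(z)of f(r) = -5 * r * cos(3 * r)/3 5 * (9 - z^2)/(3 * (z^2 + 9)^2)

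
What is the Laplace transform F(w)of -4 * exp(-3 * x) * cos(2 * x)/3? 4 * (-w - 3)/(3 * ((w + 3)^2 + 4))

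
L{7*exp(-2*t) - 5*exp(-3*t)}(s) 7/(s + 2) - 5/(s + 3)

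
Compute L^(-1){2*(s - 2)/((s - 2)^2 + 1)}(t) 2*exp(2*t)*cos(t)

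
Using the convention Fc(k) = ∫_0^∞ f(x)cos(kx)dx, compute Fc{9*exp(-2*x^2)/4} 9*sqrt(2)*sqrt(pi)*exp(-k^2/8)/16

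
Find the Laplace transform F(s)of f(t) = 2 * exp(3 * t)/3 2/(3 * (s - 3))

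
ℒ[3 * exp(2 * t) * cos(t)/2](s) 3 * (s - 2)/(2 * ((s - 2)^2 + 1))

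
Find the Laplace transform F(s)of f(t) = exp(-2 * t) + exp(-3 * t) 1/(s + 2) + 1/(s + 3)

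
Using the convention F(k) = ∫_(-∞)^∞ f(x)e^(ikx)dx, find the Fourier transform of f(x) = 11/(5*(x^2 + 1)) 11*pi*exp(-Abs(k))/5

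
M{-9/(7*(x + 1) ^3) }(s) -9*pi*(s - 2)*(s - 1) /(14*sin(pi*s) ) 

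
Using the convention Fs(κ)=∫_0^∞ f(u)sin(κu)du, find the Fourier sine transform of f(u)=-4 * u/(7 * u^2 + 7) -2 * pi * exp(-κ)/7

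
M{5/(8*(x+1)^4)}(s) 5*gamma(s)*gamma(4 - s)/48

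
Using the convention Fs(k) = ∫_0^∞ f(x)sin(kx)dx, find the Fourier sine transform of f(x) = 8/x 4*pi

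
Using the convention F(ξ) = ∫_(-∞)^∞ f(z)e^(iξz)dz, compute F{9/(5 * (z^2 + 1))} 9 * pi * exp(-Abs(ξ))/5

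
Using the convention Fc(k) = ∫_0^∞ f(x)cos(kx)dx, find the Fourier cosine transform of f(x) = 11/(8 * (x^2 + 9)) 11 * pi * exp(-3 * k)/48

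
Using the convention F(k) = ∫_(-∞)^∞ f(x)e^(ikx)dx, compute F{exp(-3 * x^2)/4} sqrt(3) * sqrt(pi) * exp(-k^2/12)/12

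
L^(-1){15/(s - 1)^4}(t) 5 * t^3 * exp(t)/2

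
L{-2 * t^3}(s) -12/s^4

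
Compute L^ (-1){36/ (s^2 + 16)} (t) 9 * sin (4 * t)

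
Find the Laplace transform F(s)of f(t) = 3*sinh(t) 3/(s^2 - 1)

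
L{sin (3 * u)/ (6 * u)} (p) atan (3/p)/6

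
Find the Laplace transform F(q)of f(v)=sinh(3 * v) 3/(q^2 - 9)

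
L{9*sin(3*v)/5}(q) 27/(5*(q^2+9))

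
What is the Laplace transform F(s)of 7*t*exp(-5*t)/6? 7/(6*(s + 5)^2)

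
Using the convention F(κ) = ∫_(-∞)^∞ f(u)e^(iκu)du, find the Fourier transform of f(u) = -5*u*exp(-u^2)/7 -5*I*sqrt(pi)*κ*exp(-κ^2/4)/14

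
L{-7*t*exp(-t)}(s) -7/(s + 1)^2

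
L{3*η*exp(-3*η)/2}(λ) 3/(2*(λ + 3)^2)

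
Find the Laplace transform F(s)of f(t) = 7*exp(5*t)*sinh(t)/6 7/(6*((s - 5)^2 - 1))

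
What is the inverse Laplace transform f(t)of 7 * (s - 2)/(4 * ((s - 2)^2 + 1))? 7 * exp(2 * t) * cos(t)/4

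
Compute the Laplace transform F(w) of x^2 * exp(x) 2/(w - 1) ^3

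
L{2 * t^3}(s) 12/s^4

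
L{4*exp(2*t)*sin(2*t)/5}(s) 8/(5*((s - 2)^2 + 4))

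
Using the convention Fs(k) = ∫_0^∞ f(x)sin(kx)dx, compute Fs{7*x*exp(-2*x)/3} 28*k/(3*(k^2 + 4)^2)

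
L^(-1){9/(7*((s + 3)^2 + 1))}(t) 9*exp(-3*t)*sin(t)/7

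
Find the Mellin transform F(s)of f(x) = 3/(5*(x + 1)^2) -3*pi*(s - 1)/(5*sin(pi*s))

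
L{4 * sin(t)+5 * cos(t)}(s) 4/(s^2+1)+5 * s/(s^2+1)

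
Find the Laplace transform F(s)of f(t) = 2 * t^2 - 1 4/s^3 - 1/s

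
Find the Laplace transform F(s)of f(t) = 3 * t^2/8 3/(4 * s^3)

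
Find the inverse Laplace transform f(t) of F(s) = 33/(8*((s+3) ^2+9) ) 11*exp(-3*t)*sin(3*t) /8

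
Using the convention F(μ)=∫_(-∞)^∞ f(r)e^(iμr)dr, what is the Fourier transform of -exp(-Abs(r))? -2/(μ^2 + 1)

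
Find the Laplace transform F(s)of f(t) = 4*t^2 8/s^3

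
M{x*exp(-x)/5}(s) gamma(s + 1)/5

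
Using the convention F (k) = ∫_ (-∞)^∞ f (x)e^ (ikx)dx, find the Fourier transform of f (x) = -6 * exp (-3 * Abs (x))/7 -36/ (7 * k^2+63)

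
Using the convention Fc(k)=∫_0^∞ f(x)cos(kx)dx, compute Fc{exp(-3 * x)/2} 3/(2 * (k^2+9))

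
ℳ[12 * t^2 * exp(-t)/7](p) 12 * gamma(p+2)/7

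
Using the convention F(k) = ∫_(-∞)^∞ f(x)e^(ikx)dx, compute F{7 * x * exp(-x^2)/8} 7 * I * sqrt(pi) * k * exp(-k^2/4)/16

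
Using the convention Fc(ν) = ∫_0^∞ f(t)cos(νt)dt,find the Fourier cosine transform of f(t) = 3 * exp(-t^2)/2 3 * sqrt(pi) * exp(-ν^2/4)/4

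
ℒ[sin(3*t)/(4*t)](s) atan(3/s)/4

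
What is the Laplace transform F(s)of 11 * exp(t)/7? 11/(7 * (s - 1))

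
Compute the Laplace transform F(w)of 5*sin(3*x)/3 5/(w^2 + 9)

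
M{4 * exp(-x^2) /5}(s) 2 * gamma(s/2) /5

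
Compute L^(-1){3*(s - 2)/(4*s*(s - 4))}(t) 3*exp(2*t)*cosh(2*t)/4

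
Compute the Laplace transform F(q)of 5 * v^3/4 15/(2 * q^4)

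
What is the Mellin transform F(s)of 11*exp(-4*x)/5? 11*gamma(s)/(5*4^s)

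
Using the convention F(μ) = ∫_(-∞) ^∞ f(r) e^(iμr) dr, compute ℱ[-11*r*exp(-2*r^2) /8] -11*sqrt(2)*I*sqrt(pi)*μ*exp(-μ^2/8) /64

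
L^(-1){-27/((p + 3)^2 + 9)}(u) -9*exp(-3*u)*sin(3*u)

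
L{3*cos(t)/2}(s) 3*s/(2*(s^2 + 1))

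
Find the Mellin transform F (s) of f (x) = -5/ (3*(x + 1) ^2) 5*pi*(s - 1) / (3*sin (pi*s) ) 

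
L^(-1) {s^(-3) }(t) t^2/2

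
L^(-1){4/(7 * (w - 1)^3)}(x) 2 * x^2 * exp(x)/7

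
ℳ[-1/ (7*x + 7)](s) -pi*csc (pi*s)/7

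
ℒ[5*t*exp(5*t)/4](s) 5/(4*(s - 5)^2)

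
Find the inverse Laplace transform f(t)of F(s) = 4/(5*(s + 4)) 4*exp(-4*t)/5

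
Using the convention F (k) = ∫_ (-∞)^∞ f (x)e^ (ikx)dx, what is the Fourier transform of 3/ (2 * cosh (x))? 3 * pi/ (2 * cosh (pi * k/2))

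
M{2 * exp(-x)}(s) 2 * gamma(s)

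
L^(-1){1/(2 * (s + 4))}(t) exp(-4 * t)/2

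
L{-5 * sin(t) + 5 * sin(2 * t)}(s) 10/(s^2 + 4) - 5/(s^2 + 1)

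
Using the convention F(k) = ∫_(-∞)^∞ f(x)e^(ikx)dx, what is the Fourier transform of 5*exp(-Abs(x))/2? 5/(k^2+1)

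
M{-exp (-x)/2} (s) -gamma (s)/2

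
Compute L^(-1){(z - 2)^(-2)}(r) r * exp(2 * r)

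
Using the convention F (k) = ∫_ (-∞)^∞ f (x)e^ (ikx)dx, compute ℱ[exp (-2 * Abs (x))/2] 2/ (k^2 + 4)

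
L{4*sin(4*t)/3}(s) 16/(3*(s^2 + 16))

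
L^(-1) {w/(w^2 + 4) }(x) cos(2 * x) 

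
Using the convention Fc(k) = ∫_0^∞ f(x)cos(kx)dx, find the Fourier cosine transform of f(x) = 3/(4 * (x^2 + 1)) 3 * pi * exp(-k)/8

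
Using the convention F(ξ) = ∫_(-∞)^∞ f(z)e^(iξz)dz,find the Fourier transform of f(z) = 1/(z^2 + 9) pi*exp(-3*Abs(ξ))/3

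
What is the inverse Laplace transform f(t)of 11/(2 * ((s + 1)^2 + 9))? 11 * exp(-t) * sin(3 * t)/6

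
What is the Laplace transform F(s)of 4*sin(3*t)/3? 4/(s^2+9)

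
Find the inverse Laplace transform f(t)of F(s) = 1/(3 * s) 1/3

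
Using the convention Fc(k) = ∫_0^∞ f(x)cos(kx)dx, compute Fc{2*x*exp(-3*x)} 2*(9 - k^2)/(k^2 + 9)^2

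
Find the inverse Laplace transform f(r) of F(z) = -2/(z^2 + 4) -sin(2 * r) 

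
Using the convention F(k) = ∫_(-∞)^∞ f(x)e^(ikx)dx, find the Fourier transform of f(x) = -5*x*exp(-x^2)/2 -5*I*sqrt(pi)*k*exp(-k^2/4)/4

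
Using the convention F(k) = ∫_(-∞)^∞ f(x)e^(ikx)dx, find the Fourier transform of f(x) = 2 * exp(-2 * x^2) sqrt(2) * sqrt(pi) * exp(-k^2/8)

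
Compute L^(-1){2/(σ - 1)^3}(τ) τ^2*exp(τ)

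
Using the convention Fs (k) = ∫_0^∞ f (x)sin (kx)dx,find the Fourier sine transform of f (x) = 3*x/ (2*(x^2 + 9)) 3*pi*exp (-3*k)/4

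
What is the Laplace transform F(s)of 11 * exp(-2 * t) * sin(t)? 11/((s + 2)^2 + 1)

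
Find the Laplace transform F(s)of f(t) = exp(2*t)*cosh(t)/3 (s - 2)/(3*((s - 2)^2 - 1))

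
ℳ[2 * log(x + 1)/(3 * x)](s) -2 * pi * csc(pi * s)/(3 * s - 3)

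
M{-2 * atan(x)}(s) pi * sec(pi * s/2)/s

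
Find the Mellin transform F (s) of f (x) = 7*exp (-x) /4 7*gamma (s) /4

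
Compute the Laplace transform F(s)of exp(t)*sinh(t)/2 1/(2*s*(s - 2))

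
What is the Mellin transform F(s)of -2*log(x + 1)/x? 2*pi*csc(pi*s)/(s - 1)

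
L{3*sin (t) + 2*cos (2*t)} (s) 2*s/ (s^2 + 4) + 3/ (s^2 + 1)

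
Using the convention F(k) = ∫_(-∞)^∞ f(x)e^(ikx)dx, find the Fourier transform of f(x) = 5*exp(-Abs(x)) 10/(k^2 + 1)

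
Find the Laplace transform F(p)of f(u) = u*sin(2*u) 4*p/(p^2 + 4)^2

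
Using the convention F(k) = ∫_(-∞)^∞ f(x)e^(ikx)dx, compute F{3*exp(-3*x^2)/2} sqrt(3)*sqrt(pi)*exp(-k^2/12)/2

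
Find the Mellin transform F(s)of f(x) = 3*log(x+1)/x -3*pi*csc(pi*s)/(s - 1)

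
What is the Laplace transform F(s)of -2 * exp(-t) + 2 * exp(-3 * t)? 2/(s + 3) - 2/(s + 1)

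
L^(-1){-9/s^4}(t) -3*t^3/2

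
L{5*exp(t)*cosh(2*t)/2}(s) 5*(s - 1)/(2*((s - 1)^2 - 4))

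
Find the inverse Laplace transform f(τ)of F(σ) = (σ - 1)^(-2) τ*exp(τ)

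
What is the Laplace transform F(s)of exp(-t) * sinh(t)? 1/(s * (s + 2))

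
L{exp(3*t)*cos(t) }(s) (s - 3) /((s - 3) ^2 + 1) 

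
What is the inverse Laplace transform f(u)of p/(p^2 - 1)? cosh(u)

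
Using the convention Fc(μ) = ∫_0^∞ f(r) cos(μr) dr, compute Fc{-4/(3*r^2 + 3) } -2*pi*exp(-μ) /3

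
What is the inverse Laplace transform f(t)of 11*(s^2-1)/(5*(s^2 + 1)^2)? 11*t*cos(t)/5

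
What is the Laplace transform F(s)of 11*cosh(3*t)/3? 11*s/(3*(s^2 - 9))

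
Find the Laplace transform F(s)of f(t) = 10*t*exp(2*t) 10/(s - 2)^2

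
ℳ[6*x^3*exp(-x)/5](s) 6*gamma(s + 3)/5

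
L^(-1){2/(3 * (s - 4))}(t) 2 * exp(4 * t)/3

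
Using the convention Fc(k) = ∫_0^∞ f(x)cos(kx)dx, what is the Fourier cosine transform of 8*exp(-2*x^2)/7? 2*sqrt(2)*sqrt(pi)*exp(-k^2/8)/7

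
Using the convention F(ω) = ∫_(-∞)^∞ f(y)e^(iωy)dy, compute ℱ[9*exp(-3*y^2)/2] 3*sqrt(3)*sqrt(pi)*exp(-ω^2/12)/2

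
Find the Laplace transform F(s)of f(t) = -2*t -2/s^2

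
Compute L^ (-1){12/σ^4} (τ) 2*τ^3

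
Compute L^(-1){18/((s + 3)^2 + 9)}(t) 6 * exp(-3 * t) * sin(3 * t)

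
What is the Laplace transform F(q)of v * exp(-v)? (q + 1)^(-2)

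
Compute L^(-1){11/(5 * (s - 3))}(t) 11 * exp(3 * t)/5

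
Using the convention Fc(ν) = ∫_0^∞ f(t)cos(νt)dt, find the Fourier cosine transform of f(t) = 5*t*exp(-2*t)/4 5*(4 - ν^2)/(4*(ν^2+4)^2)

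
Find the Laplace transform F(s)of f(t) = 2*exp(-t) 2/(s + 1)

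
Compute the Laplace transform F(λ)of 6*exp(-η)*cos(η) 6*(λ+1)/((λ+1)^2+1)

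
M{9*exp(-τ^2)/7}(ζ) 9*gamma(ζ/2)/14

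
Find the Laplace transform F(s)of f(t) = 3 3/s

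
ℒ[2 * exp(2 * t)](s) 2/(s - 2)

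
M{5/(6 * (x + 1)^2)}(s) -5 * pi * (s - 1)/(6 * sin(pi * s))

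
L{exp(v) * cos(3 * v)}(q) (q - 1)/((q - 1)^2 + 9)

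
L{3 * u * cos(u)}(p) 3 * (p^2 - 1)/(p^2 + 1)^2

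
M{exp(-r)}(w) gamma(w)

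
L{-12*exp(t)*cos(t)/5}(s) 12*(1 - s)/(5*((s - 1)^2 + 1))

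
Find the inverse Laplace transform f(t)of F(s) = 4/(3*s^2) 4*t/3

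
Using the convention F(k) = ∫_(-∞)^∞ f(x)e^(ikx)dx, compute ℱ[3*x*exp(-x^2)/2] 3*I*sqrt(pi)*k*exp(-k^2/4)/4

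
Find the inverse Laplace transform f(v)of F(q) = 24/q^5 v^4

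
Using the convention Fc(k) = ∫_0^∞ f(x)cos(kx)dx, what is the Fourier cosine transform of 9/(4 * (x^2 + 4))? 9 * pi * exp(-2 * k)/16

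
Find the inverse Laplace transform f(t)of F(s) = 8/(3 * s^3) 4 * t^2/3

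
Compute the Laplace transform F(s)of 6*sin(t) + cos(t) 6/(s^2 + 1) + s/(s^2 + 1)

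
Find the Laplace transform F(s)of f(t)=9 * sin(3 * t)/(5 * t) 9 * atan(3/s)/5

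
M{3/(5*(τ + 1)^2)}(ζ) -3*pi*(ζ - 1)/(5*sin(pi*ζ))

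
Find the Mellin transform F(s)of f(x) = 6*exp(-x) 6*gamma(s)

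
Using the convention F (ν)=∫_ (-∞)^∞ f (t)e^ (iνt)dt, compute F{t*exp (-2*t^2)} sqrt (2)*I*sqrt (pi)*ν*exp (-ν^2/8)/8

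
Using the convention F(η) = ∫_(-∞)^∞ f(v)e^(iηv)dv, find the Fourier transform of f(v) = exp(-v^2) sqrt(pi)*exp(-η^2/4)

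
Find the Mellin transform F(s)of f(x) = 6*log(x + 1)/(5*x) -6*pi*csc(pi*s)/(5*s - 5)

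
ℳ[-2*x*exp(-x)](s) -2*gamma(s + 1)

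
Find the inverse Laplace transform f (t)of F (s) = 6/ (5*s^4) t^3/5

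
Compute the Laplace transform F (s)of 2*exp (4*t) 2/ (s - 4)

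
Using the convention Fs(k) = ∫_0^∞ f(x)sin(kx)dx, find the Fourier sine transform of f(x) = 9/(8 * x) 9 * pi/16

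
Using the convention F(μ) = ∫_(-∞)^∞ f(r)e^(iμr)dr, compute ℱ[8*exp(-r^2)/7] 8*sqrt(pi)*exp(-μ^2/4)/7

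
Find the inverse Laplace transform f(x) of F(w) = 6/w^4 x^3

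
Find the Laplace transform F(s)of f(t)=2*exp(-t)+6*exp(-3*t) 6/(s+3)+2/(s+1)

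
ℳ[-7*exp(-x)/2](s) -7*gamma(s)/2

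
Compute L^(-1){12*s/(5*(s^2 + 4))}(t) 12*cos(2*t)/5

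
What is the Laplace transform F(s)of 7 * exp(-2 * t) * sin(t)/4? 7/(4 * ((s+2)^2+1))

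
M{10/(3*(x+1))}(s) 10*pi*csc(pi*s)/3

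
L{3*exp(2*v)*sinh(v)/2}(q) 3/(2*((q - 2)^2 - 1))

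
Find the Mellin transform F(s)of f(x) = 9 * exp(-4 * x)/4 9 * gamma(s)/(4 * 2^(2 * s))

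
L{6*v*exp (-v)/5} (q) 6/ (5*(q + 1)^2)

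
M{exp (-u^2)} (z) gamma (z/2)/2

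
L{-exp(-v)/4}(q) -1/(4*q + 4)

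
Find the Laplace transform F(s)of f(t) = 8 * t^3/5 48/(5 * s^4)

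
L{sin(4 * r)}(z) 4/(z^2+16)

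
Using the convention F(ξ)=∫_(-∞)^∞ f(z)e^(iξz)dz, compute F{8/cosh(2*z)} 4*pi/cosh(pi*ξ/4)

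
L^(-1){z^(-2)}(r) r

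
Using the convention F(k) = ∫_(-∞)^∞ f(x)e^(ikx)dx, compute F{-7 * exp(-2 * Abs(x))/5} -28/(5 * k^2 + 20)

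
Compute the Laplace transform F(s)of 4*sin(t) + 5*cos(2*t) 4/(s^2 + 1) + 5*s/(s^2 + 4)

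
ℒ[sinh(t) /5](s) 1/(5 * (s^2-1) ) 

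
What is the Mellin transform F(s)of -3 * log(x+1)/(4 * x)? 3 * pi * csc(pi * s)/(4 * (s - 1))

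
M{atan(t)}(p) -pi * sec(pi * p/2)/(2 * p)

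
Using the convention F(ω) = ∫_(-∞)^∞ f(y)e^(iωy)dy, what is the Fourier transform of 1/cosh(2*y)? pi/(2*cosh(pi*ω/4))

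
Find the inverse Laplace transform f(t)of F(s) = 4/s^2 4 * t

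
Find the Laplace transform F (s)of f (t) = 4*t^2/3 8/ (3*s^3)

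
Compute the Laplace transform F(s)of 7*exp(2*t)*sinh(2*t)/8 7/(4*s*(s - 4))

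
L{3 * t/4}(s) 3/(4 * s^2)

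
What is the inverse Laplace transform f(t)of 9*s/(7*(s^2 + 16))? 9*cos(4*t)/7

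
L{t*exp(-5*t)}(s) (s + 5)^(-2)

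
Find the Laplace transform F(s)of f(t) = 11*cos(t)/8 11*s/(8*(s^2 + 1))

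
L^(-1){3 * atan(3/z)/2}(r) 3 * sin(3 * r)/(2 * r)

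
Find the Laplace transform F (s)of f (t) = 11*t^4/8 33/s^5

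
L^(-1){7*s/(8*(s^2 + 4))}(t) 7*cos(2*t)/8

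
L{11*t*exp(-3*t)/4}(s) 11/(4*(s+3)^2)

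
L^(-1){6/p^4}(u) u^3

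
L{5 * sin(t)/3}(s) 5/(3 * (s^2 + 1))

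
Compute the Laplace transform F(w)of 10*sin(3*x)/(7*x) 10*atan(3/w)/7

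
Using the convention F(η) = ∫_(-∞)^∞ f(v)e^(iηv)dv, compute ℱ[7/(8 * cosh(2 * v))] 7 * pi/(16 * cosh(pi * η/4))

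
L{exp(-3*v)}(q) 1/(q + 3)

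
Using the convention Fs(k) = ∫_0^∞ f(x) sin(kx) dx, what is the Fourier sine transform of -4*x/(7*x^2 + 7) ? -2*pi*exp(-k) /7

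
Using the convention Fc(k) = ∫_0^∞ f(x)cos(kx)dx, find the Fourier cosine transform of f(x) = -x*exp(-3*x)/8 (k^2 - 9)/(8*(k^2+9)^2)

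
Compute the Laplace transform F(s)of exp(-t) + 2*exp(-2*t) 2/(s + 2) + 1/(s + 1)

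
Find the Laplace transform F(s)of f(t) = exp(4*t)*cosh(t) (s - 4)/((s - 4)^2-1)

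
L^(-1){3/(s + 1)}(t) 3 * exp(-t)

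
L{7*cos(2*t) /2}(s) 7*s/(2*(s^2 + 4) ) 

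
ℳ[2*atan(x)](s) -pi*sec(pi*s/2)/s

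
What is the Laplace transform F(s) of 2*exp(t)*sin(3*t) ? 6/((s - 1) ^2 + 9) 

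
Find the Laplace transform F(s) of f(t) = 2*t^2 4/s^3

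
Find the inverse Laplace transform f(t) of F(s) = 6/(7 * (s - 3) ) 6 * exp(3 * t) /7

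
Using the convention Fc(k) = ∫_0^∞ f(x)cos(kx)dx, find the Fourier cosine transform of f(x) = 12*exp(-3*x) 36/(k^2 + 9)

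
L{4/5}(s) 4/(5*s)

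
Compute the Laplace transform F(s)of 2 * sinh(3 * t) 6/(s^2 - 9)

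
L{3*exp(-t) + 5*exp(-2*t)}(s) 3/(s + 1) + 5/(s + 2)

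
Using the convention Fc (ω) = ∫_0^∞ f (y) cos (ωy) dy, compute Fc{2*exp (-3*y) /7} 6/ (7*(ω^2 + 9) ) 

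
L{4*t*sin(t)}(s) 8*s/(s^2 + 1)^2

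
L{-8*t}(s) -8/s^2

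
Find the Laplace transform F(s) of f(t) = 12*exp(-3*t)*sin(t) 12/((s + 3) ^2 + 1) 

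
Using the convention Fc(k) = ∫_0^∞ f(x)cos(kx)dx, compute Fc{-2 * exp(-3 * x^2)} -sqrt(3) * sqrt(pi) * exp(-k^2/12)/3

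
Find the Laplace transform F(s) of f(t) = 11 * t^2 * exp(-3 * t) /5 22/(5 * (s + 3) ^3) 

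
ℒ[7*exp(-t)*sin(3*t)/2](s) 21/(2*((s + 1)^2 + 9))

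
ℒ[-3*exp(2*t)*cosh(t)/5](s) 3*(2 - s)/(5*((s - 2)^2 - 1))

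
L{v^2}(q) 2/q^3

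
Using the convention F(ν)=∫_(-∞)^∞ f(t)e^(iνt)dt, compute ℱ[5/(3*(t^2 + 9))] 5*pi*exp(-3*Abs(ν))/9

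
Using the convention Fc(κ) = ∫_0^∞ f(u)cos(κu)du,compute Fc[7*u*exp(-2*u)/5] 7*(4 - κ^2)/(5*(κ^2 + 4)^2)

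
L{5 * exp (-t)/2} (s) 5/ (2 * (s + 1))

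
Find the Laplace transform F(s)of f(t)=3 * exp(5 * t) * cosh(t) 3 * (s - 5)/((s - 5)^2 - 1)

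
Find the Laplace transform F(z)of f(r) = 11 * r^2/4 11/(2 * z^3)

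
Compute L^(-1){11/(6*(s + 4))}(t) 11*exp(-4*t)/6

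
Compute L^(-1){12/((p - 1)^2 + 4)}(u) 6*exp(u)*sin(2*u)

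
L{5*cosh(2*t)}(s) 5*s/(s^2 - 4)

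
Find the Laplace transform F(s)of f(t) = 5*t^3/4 15/(2*s^4)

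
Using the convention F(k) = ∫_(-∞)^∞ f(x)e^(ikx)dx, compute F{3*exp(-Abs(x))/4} 3/(2*(k^2+1))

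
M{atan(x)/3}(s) -pi*sec(pi*s/2)/(6*s)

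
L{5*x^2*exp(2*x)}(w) 10/(w - 2)^3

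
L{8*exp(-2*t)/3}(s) 8/(3*(s + 2))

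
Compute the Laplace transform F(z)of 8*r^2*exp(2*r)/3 16/(3*(z - 2)^3)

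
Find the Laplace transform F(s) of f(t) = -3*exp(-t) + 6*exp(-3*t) 6/(s + 3) - 3/(s + 1) 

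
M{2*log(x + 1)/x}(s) -2*pi*csc(pi*s)/(s - 1)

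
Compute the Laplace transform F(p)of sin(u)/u atan(1/p)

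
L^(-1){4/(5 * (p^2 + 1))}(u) 4 * sin(u)/5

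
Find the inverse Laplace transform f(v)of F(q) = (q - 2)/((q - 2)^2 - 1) exp(2 * v) * cosh(v)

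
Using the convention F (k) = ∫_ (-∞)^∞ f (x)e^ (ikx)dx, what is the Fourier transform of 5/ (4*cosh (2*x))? 5*pi/ (8*cosh (pi*k/4))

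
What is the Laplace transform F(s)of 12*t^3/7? 72/(7*s^4)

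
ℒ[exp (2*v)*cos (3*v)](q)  (q - 2)/ ( (q - 2)^2+9)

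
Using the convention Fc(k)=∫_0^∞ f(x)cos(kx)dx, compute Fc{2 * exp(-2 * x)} 4/(k^2 + 4)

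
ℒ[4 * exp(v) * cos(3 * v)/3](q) 4 * (q - 1)/(3 * ((q - 1)^2 + 9))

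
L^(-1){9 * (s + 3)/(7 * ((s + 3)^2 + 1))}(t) 9 * exp(-3 * t) * cos(t)/7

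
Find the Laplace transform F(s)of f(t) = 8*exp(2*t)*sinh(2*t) 16/(s*(s - 4))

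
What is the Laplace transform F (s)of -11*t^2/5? -22/ (5*s^3)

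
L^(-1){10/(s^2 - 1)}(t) 10*sinh(t)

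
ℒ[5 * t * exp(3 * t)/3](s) 5/(3 * (s - 3)^2)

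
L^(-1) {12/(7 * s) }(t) 12/7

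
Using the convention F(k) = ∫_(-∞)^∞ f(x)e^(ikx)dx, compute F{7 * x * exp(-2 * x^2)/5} 7 * sqrt(2) * I * sqrt(pi) * k * exp(-k^2/8)/40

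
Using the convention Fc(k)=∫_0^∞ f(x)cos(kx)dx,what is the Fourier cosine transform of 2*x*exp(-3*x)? 2*(9 - k^2)/(k^2+9)^2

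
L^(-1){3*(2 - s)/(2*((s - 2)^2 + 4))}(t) -3*exp(2*t)*cos(2*t)/2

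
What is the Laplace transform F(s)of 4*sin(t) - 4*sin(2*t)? 4/(s^2 + 1) - 8/(s^2 + 4)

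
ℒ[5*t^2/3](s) 10/(3*s^3)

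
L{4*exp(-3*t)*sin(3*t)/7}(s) 12/(7*((s+3)^2+9))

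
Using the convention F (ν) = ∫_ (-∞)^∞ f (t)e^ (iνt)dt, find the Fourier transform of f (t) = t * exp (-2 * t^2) sqrt (2) * I * sqrt (pi) * ν * exp (-ν^2/8)/8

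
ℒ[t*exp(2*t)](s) (s - 2)^(-2)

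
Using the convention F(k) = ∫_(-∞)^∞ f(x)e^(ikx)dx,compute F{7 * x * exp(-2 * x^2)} 7 * sqrt(2) * I * sqrt(pi) * k * exp(-k^2/8)/8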